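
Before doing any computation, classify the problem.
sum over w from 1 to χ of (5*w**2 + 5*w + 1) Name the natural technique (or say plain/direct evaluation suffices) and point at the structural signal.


Technique: no special technique — the summand is a plain polynomial in w (expanding first if it arrives factored); standard power-sum formulas evaluate it term by term.


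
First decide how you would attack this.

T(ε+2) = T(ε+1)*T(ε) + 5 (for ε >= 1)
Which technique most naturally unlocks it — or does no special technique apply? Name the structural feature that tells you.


Best approach: no special technique — the sequence value feeds back through itself nonlinearly — linear superposition fails, and every superposition-based closed form fails with it.


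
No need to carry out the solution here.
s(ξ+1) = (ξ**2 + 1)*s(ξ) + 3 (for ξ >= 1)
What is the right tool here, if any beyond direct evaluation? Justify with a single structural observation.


Technique: a summation factor — it is first-order linear but the coefficient ξ**2 + 1 depends on the index, so multiply through by a summation factor to telescope it.


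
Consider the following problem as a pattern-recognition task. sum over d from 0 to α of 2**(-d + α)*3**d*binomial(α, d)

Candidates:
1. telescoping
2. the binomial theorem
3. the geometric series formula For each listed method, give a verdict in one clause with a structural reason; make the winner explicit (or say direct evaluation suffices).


Technique: the binomial theorem — the summand is term d of a binomial expansion in 3 and 2; the whole sum is a single power.
- telescoping — computed from the summand as displayed, the partial sums build up without the pairwise collapse telescoping exploits.
- the binomial theorem: a fit — the right tool for this form.
- the geometric series formula: dividing successive terms gives an index-dependent quantity, not a constant.


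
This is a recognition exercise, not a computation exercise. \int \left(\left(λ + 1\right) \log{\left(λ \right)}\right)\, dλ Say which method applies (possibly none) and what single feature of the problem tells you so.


Method: integration by parts — the logarithm \log{\left(λ \right)} wants to be differentiated, not integrated; parts makes that legal.


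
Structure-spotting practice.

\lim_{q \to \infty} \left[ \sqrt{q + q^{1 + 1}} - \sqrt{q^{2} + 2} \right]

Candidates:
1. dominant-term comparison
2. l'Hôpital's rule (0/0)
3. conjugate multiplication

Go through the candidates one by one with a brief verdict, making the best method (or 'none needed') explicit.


Method: conjugate multiplication — neither \sqrt{q + q^{1 + 1}} nor \sqrt{q^{2} + 2} converges alone, so rewrite their difference as a conjugate-rationalized quotient first.
- dominant-term comparison: no ranking of term growth rates resolves the limit here.
- l'Hôpital's rule (0/0) — no quotient structure at all: the clash is ∞ minus ∞, which rationalizing converts into a tractable ratio.
- conjugate multiplication — yes — fits the structure here.


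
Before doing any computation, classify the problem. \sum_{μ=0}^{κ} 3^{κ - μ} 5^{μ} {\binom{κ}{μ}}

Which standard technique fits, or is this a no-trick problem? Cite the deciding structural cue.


Best approach: the binomial theorem — the summand is term μ of a binomial expansion in 5 and 3; the whole sum is a single power.


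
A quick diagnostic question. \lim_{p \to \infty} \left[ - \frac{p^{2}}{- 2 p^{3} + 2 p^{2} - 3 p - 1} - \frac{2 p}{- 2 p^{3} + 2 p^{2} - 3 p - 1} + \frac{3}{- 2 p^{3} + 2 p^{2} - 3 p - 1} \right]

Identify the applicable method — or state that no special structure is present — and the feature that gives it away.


Verdict: dominant-term comparison — divide by the highest power of p present: lower-order terms vanish and the dominant ratio remains. As a single quotient, the ∞/∞ shape would yield to repeated differentiation as well — the growth comparison gets there in one look.


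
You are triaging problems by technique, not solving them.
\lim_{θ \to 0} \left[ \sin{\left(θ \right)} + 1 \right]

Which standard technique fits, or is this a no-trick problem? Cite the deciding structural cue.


Verdict: no special technique — no vanishing denominator and no indeterminate clash at the point — evaluation is immediate.


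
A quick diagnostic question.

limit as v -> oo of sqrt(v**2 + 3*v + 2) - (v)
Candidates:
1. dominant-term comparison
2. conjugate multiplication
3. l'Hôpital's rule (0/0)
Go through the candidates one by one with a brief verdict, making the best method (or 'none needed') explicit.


Method: conjugate multiplication — neither sqrt(v**2 + 3*v + 2) nor v converges alone, so rewrite their difference as a conjugate-rationalized quotient first.
- dominant-term comparison: this limit is not decided by comparing polynomial growth at infinity.
- conjugate multiplication: applies; the problem has the shape this method handles.
- l'Hôpital's rule (0/0) — the expression is a difference driving to ∞ − ∞, not a 0/0 quotient — there is no ratio for the rule to differentiate.


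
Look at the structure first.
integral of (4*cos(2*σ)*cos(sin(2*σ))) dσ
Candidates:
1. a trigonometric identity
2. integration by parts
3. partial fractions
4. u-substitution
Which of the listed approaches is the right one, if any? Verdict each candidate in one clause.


Technique: u-substitution — 4*cos(2*σ) matches the derivative of sin(2*σ) up to a constant; with u = sin(2*σ) the whole integrand folds into a function of u alone.
- a trigonometric identity: no even trigonometric power and no product of distinct frequencies to rewrite.
- integration by parts — there is no nonconstant-polynomial-times-kernel split with an exp, sine, cosine (degree-1 argument), or logarithm partner.
- partial fractions — the expression is not a ratio of polynomials that decomposes further.
- u-substitution: applies; the problem has the shape this method handles.


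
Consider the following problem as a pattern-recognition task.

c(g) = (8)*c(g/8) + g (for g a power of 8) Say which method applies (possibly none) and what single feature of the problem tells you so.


Technique: the master substitution — a divide-and-conquer shape: argument g/8, so change variables with g = 8^m and solve the linear version.


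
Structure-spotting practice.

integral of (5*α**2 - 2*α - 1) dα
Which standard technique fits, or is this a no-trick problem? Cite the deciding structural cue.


Verdict: no special technique — a term-by-term power-rule job in α; no substitution or rearrangement earns its keep here.


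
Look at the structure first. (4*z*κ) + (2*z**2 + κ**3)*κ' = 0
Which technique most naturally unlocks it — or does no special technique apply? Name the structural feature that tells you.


Method: the exact-equation method — because the two cross partials coincide, the form is conservative as written — recover its potential in (z, κ).


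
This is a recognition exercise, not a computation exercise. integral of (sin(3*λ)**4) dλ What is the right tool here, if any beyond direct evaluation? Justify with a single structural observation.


Method: a trigonometric identity — sin(3*λ)**4 carries an even exponent — trade it for double-angle cosines before integrating.


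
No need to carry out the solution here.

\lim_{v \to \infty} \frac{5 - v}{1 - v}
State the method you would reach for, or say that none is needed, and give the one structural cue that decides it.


Method: dominant-term comparison — divide through by the highest power of v; every lower-order term dies and the dominant terms decide the limit. Viewed as a single quotient this is an ∞/∞ form — an at-infinity application of l'Hôpital's rule would also resolve it; comparing leading growth reads the answer without differentiating.


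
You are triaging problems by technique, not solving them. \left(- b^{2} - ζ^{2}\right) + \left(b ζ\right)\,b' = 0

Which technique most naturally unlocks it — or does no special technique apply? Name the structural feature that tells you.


Best approach: the homogeneous substitution — the slope's numerator and denominator share total degree; set v = b/ζ and the equation drops to separable form. A Bernoulli rewrite works here as the equation stands — the homogeneous substitution is the more immediate reading.


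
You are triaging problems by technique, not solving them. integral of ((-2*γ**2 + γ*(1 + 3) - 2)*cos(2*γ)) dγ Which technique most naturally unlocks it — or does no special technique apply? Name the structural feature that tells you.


Best approach: integration by parts — the integrand splits as (-2*γ**2 + γ*(1 + 3) - 2) times cos(2*γ) — repeatedly differentiating the polynomial part kills it, which is the parts ladder.


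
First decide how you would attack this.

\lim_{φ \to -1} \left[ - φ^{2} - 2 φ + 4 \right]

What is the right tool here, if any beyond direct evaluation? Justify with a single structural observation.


Best approach: no special technique — the expression is continuous at -1 — substitute and evaluate; no indeterminate form appears.


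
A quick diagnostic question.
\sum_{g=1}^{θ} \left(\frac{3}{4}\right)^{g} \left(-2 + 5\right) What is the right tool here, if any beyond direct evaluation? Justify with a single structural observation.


Method: the geometric series formula — the ratio of consecutive terms is the constant \frac{3}{4}, independent of the index — a geometric sum.


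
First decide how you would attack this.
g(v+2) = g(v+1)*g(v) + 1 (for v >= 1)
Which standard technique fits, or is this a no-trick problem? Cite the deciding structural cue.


Technique: no special technique — this one you iterate or analyze qualitatively: the nonlinearity defeats linear solution methods.


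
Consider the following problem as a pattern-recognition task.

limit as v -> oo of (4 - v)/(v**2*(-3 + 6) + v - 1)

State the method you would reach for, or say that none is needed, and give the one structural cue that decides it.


Verdict: dominant-term comparison — divide by the highest power of v present: lower-order terms vanish and the dominant ratio remains. l'Hôpital's at-infinity variant applies to the expression viewed as a single quotient; the leading-term comparison is the direct route.


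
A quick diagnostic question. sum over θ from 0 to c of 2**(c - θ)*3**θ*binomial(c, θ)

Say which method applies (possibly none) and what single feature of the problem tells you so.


Best approach: the binomial theorem — terms weighting binomial(c, θ) against matched powers of 3 and 2 reassemble into (3 + 2)^c by the binomial theorem.


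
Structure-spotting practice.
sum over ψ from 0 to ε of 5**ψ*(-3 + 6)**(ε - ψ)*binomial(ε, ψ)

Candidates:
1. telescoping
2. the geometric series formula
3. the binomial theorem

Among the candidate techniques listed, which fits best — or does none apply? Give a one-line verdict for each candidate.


Technique: the binomial theorem — binomial(ε, ψ) weighting matched powers of 5 and (-3 + 6) is the expanded form of (5 + (-3 + 6))^ε — fold it back up.
- telescoping: writing out consecutive terms as given produces no pairwise cancellation.
- the geometric series formula — the term-to-term ratio changes with the index, so the geometric formula cannot close it.
- the binomial theorem: yes — fits the structure here.


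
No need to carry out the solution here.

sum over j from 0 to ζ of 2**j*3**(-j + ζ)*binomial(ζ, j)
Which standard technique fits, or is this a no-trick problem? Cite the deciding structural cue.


Technique: the binomial theorem — binomial(ζ, j) weighting matched powers of 2 and 3 is the expanded form of (2 + 3)^ζ — fold it back up.


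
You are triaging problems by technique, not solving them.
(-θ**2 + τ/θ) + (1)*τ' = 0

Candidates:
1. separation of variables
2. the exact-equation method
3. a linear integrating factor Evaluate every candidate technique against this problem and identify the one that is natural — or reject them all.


Method: a linear integrating factor — the unknown enters only to the first power against a nonzero forcing term — the integrating-factor template applies directly.
- separation of variables — the two dependences are entangled, not a clean product of one-variable pieces.
- the exact-equation method — the mixed partial derivatives differ, so the left side is not a total differential.
- a linear integrating factor — applies; the problem has the shape this method handles.


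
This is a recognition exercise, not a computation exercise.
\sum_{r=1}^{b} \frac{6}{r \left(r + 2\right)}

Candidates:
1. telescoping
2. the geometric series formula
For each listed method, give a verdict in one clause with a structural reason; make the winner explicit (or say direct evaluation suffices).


Best approach: telescoping — \frac{6}{r \left(r + 2\right)} hides a difference of shifted reciprocals — decompose it and the middle of the sum vanishes.
- telescoping: applicable, and directly so.
- the geometric series formula — the term-to-term ratio changes with the index, so the geometric formula cannot close it.


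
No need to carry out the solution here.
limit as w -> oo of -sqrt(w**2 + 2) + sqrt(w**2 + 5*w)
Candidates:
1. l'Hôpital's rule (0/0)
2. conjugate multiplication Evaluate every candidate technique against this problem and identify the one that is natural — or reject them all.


Diagnosis: conjugate multiplication — an infinity-minus-infinity difference with a surviving radical — multiply by the conjugate to cancel the divergence.
- l'Hôpital's rule (0/0) — the expression is a difference driving to ∞ − ∞, not a 0/0 quotient — there is no ratio for the rule to differentiate.
- conjugate multiplication: a fit — the right tool for this form.


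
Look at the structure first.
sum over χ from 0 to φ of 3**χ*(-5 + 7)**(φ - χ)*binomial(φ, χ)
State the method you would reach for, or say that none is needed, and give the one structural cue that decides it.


Best approach: the binomial theorem — the summand is term χ of a binomial expansion in 3 and (-5 + 7); the whole sum is a single power.


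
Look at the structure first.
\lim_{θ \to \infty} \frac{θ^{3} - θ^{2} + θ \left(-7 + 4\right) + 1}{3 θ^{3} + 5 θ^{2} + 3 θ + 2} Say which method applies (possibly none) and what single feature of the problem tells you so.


Diagnosis: dominant-term comparison — growth-rate triage: the leading powers of θ decide the limit, everything else is noise. l'Hôpital's at-infinity variant applies to the expression viewed as a single quotient; the leading-term comparison is the direct route.


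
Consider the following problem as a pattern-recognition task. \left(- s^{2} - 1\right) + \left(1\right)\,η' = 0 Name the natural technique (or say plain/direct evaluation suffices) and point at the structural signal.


Method: no special technique — the slope is a pure function of s; integrate both sides and be done.


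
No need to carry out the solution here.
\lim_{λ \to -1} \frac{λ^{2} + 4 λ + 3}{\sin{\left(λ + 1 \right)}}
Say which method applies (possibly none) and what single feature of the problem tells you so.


Verdict: l'Hôpital's rule (0/0) — both numerator and denominator vanish at -1: the genuine 0/0 indeterminate that l'Hôpital exists for. One could equally expand both pieces locally and compare leading terms; the rule does that in one stroke.


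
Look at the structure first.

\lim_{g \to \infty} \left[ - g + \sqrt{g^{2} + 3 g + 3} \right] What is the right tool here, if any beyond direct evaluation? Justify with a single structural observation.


Technique: conjugate multiplication — turning the difference into a conjugate-rationalized ratio makes the limit readable.


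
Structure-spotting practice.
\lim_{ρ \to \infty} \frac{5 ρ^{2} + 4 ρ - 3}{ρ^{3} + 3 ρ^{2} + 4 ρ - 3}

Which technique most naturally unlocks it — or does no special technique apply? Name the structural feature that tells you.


Verdict: dominant-term comparison — divide by the highest power of ρ present: lower-order terms vanish and the dominant ratio remains. Viewed as a single quotient this is an ∞/∞ form — an at-infinity application of l'Hôpital's rule would also resolve it; comparing leading growth reads the answer without differentiating.


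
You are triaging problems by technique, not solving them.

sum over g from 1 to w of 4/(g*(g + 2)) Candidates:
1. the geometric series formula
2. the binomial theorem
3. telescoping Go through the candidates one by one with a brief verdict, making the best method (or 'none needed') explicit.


Technique: telescoping — one partial-fraction pass turns 4/(g*(g + 2)) into a shifted difference, and shifted differences telescope.
- the geometric series formula — no single multiplier carries one term to the next throughout the sum.
- the binomial theorem: the terms lack the binomial-coefficient-weighted complementary-power pattern of an expansion.
- telescoping — a fit — the right tool for this form.


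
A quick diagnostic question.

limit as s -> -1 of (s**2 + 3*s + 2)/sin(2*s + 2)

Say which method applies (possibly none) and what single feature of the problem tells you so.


Verdict: l'Hôpital's rule (0/0) — both numerator and denominator vanish at -1: the genuine 0/0 indeterminate that l'Hôpital exists for. The standard small-argument limits would also carry it; the rule is the systematic route.


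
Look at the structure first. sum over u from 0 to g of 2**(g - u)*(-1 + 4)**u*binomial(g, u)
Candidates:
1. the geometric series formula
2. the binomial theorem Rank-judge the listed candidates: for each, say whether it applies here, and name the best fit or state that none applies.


Best approach: the binomial theorem — binomial(g, u) weighting matched powers of (-1 + 4) and 2 is the expanded form of ((-1 + 4) + 2)^g — fold it back up.
- the geometric series formula: there is no constant term-to-term ratio.
- the binomial theorem: yes, a natural case for it.


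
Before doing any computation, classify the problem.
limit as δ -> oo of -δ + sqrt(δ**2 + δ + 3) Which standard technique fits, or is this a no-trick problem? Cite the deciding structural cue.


Diagnosis: conjugate multiplication — divergence minus divergence hides a finite answer — expose it by pairing sqrt(δ**2 + δ + 3) - δ with its conjugate.


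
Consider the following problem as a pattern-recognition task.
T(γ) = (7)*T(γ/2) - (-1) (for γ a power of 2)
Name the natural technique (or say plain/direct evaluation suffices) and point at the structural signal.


Technique: the master substitution — the recursive call is at index γ/2 rather than a shift, a divide-and-conquer shape — substituting γ = 2^m linearizes it.


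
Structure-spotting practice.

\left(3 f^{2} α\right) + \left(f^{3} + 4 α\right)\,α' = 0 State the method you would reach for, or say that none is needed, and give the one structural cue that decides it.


Technique: the exact-equation method — take the mixed partials of 3 f^{2} α and f^{3} + 4 α: they are equal, which certifies an exact differential.


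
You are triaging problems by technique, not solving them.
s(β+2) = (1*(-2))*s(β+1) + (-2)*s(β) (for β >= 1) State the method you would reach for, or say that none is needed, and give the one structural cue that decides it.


Diagnosis: the characteristic-root method — fixed numeric weights on consecutive terms and no forcing term added: the root method in its home territory.


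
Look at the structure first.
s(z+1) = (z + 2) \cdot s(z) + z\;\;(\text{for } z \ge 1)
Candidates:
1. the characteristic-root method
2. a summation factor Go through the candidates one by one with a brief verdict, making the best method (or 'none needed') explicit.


Verdict: a summation factor — the coefficient z + 2 drifts with the index, so no fixed root exists; normalizing by the cumulative product telescopes it.
- the characteristic-root method: the coefficients vary with the index, breaking the constant-coefficient structure the method needs.
- a summation factor: a fit — the right tool for this form.


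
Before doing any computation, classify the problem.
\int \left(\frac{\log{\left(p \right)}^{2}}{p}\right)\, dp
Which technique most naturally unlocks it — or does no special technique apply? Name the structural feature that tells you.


Method: u-substitution — structure check: outer function, inner expression \log{\left(p \right)}, inner derivative as a factor — the classic u = \log{\left(p \right)} pattern.


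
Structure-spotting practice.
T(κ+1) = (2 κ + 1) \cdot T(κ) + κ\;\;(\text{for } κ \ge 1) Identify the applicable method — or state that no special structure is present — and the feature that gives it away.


Method: a summation factor — with the index-dependent coefficient 2 κ + 1, dividing by the cumulative product turns the left side into a pure difference.


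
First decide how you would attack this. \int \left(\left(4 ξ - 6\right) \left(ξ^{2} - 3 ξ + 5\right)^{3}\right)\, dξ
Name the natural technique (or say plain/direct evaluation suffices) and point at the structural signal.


Technique: u-substitution — a chain-rule shadow: 4 ξ - 6 alongside a function of ξ^{2} - 3 ξ + 5 means u = ξ^{2} - 3 ξ + 5 unwinds the composition in one step. Brute-force expansion works too — the substitution sees the structure instead of grinding through terms.


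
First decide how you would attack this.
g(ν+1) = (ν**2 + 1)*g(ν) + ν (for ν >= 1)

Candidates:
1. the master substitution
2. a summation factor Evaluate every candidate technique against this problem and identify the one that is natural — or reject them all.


Method: a summation factor — one-term recursion with variable weight ν**2 + 1 is solved by product normalization, not by root-finding.
- the master substitution: this is shift-type recursion, outside the divide-and-conquer template.
- a summation factor — a fit — the right tool for this form.


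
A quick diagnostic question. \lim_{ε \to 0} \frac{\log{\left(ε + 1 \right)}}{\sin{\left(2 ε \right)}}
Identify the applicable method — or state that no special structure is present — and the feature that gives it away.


Verdict: l'Hôpital's rule (0/0) — both numerator and denominator vanish at 0: the genuine 0/0 indeterminate that l'Hôpital exists for. One could equally expand both pieces locally and compare leading terms; the rule does that in one stroke.


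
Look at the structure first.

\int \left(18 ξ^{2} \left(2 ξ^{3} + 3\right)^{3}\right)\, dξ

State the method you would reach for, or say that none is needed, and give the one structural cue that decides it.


Method: u-substitution — read it as f(2 ξ^{3} + 3) times a constant multiple of d(2 ξ^{3} + 3): one substitution, u = 2 ξ^{3} + 3, finishes it. Brute-force expansion works too — the substitution sees the structure instead of grinding through terms.


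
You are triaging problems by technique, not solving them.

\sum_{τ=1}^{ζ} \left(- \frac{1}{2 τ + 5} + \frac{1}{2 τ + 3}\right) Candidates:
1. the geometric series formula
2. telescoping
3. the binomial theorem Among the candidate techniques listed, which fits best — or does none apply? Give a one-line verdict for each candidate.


Best approach: telescoping — this sum is a zipper: each term contributes \frac{1}{2 τ + 3} and removes the next index's value, which the following term puts back, closing term by term.
- the geometric series formula — no single multiplier carries one term to the next throughout the sum.
- telescoping: applies; the problem has the shape this method handles.
- the binomial theorem: no binomial coefficients pair up with complementary powers here.


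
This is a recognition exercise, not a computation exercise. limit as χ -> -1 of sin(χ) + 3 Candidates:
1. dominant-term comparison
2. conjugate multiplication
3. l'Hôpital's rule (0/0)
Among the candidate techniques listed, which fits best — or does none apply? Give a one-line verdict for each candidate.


Technique: no special technique — no zero denominators, no indeterminate clash at -1 — substitute and read off the value.
- dominant-term comparison: no dominant-degree comparison decides it.
- conjugate multiplication — there are no radicals in tension whose conjugate would simplify matters.
- l'Hôpital's rule (0/0) — substituting the point produces a determinate value, not a 0 over 0 clash.


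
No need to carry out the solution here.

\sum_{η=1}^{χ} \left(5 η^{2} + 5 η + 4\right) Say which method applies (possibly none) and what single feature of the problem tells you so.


Verdict: no special technique — the sum is polynomial through and through; closed forms for each power of η finish it directly.


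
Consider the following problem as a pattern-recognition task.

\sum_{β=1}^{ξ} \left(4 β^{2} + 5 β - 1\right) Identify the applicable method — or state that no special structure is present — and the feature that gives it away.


Best approach: no special technique — nothing telescopes and nothing is geometric; polynomial terms in β sum term by term.


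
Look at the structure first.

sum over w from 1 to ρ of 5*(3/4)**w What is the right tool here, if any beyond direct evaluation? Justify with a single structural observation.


Method: the geometric series formula — term-over-term division gives 3/4 every time — index-free ratio, geometric sum formula applies.


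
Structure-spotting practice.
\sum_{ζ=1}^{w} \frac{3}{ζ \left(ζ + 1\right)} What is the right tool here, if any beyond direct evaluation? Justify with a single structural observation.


Best approach: telescoping — split \frac{3}{ζ \left(ζ + 1\right)} by partial fractions and the pieces are one function at shifted arguments — interior terms cancel.


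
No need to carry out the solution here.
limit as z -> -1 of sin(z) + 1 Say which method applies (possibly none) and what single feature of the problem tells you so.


Verdict: no special technique — nothing blocks direct substitution at -1: plug in and finish.


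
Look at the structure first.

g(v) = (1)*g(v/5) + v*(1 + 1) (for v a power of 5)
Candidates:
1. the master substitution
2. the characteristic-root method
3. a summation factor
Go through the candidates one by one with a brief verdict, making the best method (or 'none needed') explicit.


Technique: the master substitution — the argument contracts 5-fold per step: reindex v exponentially and solve the linear recurrence in the new index.
- the master substitution — applicable, and directly so.
- the characteristic-root method: a divided-index call is not the fixed-shift linear shape that characteristic roots solve.
- a summation factor — the recursion divides its index rather than shifting it — there is no previous-term chain for a summation factor to telescope.


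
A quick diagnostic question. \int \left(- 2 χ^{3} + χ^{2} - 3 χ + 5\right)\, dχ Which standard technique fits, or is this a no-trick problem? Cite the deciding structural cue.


Technique: no special technique — the integrand is a sum of constant multiples of powers of χ — integrate term by term.


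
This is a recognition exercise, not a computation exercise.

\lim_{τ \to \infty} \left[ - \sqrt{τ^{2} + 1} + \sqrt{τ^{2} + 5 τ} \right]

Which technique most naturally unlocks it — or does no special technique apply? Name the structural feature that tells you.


Best approach: conjugate multiplication — an infinity-minus-infinity difference with a surviving radical — multiply by the conjugate to cancel the divergence.


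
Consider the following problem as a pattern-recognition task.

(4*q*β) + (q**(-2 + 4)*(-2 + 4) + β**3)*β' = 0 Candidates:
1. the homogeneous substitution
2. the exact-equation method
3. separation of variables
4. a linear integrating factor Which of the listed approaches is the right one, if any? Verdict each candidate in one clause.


Method: the exact-equation method — because the two cross partials coincide, the form is conservative as written — recover its potential in (q, β).
- the homogeneous substitution — the slope changes under joint rescaling, failing the degree-zero test.
- the exact-equation method — yes, a natural case for it.
- separation of variables: the two dependences are entangled, not a clean product of one-variable pieces.
- a linear integrating factor: the unknown enters nonlinearly (through a power, a denominator, or a transcendental function), which the linear integrating-factor recipe cannot absorb as-is — any repair would come from a preliminary substitution, not the factor.


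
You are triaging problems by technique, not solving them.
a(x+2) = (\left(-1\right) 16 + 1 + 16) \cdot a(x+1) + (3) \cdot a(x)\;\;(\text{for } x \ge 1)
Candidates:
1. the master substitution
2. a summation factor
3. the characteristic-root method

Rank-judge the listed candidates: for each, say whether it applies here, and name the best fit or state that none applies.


Technique: the characteristic-root method — this is the constant-coefficient homogeneous case — the whole solution in x reduces to a polynomial's roots.
- the master substitution: this is shift-type recursion, outside the divide-and-conquer template.
- a summation factor — a summation factor telescopes one-step recursions; this one carries higher-order memory.
- the characteristic-root method — yes — fits the structure here.


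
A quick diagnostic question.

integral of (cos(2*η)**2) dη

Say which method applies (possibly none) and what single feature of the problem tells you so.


Verdict: a trigonometric identity — the even trigonometric power cos(2*η)**2 reduces by a double-angle identity before any integration is attempted.


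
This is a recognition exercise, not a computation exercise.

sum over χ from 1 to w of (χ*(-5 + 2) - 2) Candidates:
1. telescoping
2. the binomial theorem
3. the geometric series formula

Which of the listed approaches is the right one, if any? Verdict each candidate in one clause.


Method: no special technique — no cancellation, no constant ratio, no binomial weights — just polynomial terms summed directly.
- telescoping: the terms as presented offer no neighboring cancellation — a telescoping rewrite may exist, but the displayed structure does not hand one over.
- the binomial theorem: there is no sum-raised-to-a-power identity hiding in these terms.
- the geometric series formula — the term-to-term ratio drifts with the index — the one thing the geometric formula cannot absorb.


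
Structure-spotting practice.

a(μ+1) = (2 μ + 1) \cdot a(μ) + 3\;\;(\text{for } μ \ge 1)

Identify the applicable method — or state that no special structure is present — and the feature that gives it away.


Method: a summation factor — one step of memory with a weight 2 μ + 1 that changes as the index grows — the summation-factor construction is built for this.


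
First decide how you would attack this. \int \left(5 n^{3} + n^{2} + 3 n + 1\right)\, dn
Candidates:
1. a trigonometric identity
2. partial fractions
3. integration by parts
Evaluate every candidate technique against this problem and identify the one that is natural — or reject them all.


Technique: no special technique — every term is a constant multiple of a power of n; term-wise power-rule integration needs no preliminary transformation.
- a trigonometric identity — no sine or cosine appears, so there is nothing for a trigonometric identity to act on.
- partial fractions — the expression is not a ratio of polynomials that decomposes further.
- integration by parts: parts would only shuffle a directly integrable integrand.


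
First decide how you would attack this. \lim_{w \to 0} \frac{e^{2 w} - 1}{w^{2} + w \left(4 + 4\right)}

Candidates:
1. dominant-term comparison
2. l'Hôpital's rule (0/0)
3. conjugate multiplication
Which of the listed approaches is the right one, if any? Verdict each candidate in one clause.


Technique: l'Hôpital's rule (0/0) — both numerator and denominator vanish at 0: the genuine 0/0 indeterminate that l'Hôpital exists for. Known elementary limits would finish this too — the rule just bypasses the case analysis.
- dominant-term comparison: leading-power comparison does not apply to this form.
- l'Hôpital's rule (0/0): applies; the problem has the shape this method handles.
- conjugate multiplication: the conjugate move applies to radical differences, which this is not.


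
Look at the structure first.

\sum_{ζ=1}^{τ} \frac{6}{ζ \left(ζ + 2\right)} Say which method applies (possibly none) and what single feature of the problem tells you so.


Technique: telescoping — integer-spaced poles in \frac{6}{ζ \left(ζ + 2\right)} are the telescoping signature in disguise.


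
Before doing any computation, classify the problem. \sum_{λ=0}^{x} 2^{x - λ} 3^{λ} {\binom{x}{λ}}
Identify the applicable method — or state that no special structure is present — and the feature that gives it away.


Best approach: the binomial theorem — the summand is term λ of a binomial expansion in 3 and 2; the whole sum is a single power.


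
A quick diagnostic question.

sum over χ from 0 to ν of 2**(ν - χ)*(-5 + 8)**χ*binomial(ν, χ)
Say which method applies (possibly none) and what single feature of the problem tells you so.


Diagnosis: the binomial theorem — the binomial coefficients weight matched powers of (-5 + 8) and 2, which is exactly the expansion of a binomial power.


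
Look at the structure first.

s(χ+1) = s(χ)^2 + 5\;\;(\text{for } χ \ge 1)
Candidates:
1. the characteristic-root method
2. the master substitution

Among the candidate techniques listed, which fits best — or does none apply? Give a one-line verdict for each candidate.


Diagnosis: no special technique — the recurrence is nonlinear in the sequence values; study it directly, no linear machinery applies.
- the characteristic-root method: nonlinearity rules out exponential-mode superposition from the start.
- the master substitution: this is shift-type recursion, outside the divide-and-conquer template.


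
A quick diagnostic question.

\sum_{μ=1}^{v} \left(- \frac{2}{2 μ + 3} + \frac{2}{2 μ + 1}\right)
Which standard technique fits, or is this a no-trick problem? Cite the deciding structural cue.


Verdict: telescoping — write out three consecutive terms and watch the interior cancel: the advanced copy one term subtracts reappears as the very next term's leading piece, pair after pair.


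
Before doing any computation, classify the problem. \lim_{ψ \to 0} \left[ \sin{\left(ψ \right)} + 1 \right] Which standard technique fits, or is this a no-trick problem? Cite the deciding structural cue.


Diagnosis: no special technique — no zero denominators, no indeterminate clash at 0 — substitute and read off the value.


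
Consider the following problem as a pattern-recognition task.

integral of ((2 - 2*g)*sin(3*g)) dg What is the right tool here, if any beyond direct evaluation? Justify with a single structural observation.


Diagnosis: integration by parts — differentiate 2 - 2*g, integrate sin(3*g): each pass lowers the polynomial degree, so parts terminates.


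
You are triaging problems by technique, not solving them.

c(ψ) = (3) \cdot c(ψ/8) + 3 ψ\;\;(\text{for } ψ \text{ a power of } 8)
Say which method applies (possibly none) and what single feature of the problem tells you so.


Best approach: the master substitution — the argument contracts 8-fold per step: reindex ψ exponentially and solve the linear recurrence in the new index.


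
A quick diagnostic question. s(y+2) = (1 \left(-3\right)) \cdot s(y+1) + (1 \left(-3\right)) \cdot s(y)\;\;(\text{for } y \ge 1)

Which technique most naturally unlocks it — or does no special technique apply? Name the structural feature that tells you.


Technique: the characteristic-root method — the recurrence treats every index alike (constant coefficients, no forcing) — precisely the regime where r^y trials close it.


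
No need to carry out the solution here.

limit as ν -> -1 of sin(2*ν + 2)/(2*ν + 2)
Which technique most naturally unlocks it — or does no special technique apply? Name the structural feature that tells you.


Verdict: l'Hôpital's rule (0/0) — substituting -1 gives 0 over 0; differentiate top and bottom once and re-evaluate. A first-order expansion at the point is an equally standard path; the rule packages it.


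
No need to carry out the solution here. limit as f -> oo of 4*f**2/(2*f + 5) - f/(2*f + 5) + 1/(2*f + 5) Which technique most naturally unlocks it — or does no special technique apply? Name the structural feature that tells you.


Verdict: dominant-term comparison — as f grows, only the highest-degree terms matter — compare leading terms and read the limit off. Viewed as a single quotient this is an ∞/∞ form — an at-infinity application of l'Hôpital's rule would also resolve it; comparing leading growth reads the answer without differentiating.


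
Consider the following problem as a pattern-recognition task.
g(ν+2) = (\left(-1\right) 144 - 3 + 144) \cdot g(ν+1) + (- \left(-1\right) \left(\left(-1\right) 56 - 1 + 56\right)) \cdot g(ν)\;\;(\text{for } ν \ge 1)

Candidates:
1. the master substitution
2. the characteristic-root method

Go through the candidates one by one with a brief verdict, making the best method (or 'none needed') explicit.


Diagnosis: the characteristic-root method — try a geometric ansatz r^ν: constant coefficients turn the recurrence into one polynomial equation in r.
- the master substitution: the recursive argument is a shift of the index, not a fixed fraction of it.
- the characteristic-root method — yes — fits the structure here.


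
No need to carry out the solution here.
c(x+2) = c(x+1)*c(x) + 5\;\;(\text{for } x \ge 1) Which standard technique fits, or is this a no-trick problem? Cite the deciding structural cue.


Verdict: no special technique — the new term depends nonlinearly on the old ones, which disqualifies every superposition-based technique.


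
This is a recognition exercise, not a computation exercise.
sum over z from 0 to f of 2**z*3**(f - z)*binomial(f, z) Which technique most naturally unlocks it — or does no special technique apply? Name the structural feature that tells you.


Method: the binomial theorem — binomial coefficients against complementary powers of 2 and 3: recognize the binomial expansion and resum.


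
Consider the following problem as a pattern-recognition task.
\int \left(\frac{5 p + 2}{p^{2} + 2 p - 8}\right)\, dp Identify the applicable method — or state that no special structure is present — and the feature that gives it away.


Verdict: partial fractions — each factor of p^{2} + 2 p - 8 owns one elementary piece of the integrand — separate them and integrate piecewise.


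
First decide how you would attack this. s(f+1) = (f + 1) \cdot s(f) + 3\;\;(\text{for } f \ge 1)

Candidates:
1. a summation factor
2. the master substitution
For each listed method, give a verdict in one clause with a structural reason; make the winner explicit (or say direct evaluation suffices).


Best approach: a summation factor — because the multiplier f + 1 is index-dependent, divide through by its running product and sum the resulting differences.
- a summation factor: applicable, and directly so.
- the master substitution — no fixed divisor shrinks the index between calls.


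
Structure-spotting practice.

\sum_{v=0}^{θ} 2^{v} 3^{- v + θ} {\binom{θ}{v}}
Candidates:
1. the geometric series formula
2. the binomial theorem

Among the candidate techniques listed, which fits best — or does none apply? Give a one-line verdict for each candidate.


Best approach: the binomial theorem — the binomial coefficients weight matched powers of 2 and 3, which is exactly the expansion of a binomial power.
- the geometric series formula — dividing successive terms gives an index-dependent quantity, not a constant.
- the binomial theorem: yes — fits the structure here.
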